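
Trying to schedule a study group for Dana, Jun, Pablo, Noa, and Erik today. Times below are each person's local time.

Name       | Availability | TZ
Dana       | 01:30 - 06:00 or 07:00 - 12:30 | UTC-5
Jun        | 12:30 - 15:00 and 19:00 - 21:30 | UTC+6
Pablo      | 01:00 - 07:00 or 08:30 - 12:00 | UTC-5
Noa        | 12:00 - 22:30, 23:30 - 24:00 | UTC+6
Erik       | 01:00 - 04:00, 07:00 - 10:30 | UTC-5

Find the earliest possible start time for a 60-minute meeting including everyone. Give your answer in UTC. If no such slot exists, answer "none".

06:30

Dana in UTC: 06:30-11:00, 12:00-17:30 (add 5h to convert from UTC-5).
Jun in UTC: 06:30-09:00, 13:00-15:30 (subtract 6h to convert from UTC+6).
Pablo in UTC: 06:00-12:00, 13:30-17:00 (add 5h to convert from UTC-5).
Noa in UTC: 06:00-16:30, 17:30-18:00 (subtract 6h to convert from UTC+6).
Erik in UTC: 06:00-09:00, 12:00-15:30 (add 5h to convert from UTC-5).
Dana ∩ Jun: 06:30-09:00, 13:00-15:30.
Dana ∩ Jun ∩ Pablo: 06:30-09:00, 13:30-15:30.
Dana ∩ Jun ∩ Pablo ∩ Noa: 06:30-09:00, 13:30-15:30.
Dana ∩ Jun ∩ Pablo ∩ Noa ∩ Erik: 06:30-09:00, 13:30-15:30.
The first common window of at least 60 minutes is 06:30-09:00, so the earliest start is 06:30.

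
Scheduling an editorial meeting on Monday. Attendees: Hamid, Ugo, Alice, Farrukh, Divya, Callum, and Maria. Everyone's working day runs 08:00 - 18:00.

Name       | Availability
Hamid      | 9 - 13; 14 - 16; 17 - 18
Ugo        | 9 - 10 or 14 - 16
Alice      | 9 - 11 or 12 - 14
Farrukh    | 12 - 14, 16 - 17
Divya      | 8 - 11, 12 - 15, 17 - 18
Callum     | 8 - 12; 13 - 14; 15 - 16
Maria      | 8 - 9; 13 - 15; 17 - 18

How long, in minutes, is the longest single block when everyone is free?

0

Hamid ∩ Ugo: 09:00-10:00, 14:00-16:00.
Hamid ∩ Ugo ∩ Alice: 09:00-10:00.
Hamid ∩ Ugo ∩ Alice ∩ Farrukh: ∅.
Hamid ∩ Ugo ∩ Alice ∩ Farrukh ∩ Divya: ∅.
Hamid ∩ Ugo ∩ Alice ∩ Farrukh ∩ Divya ∩ Callum: ∅.
Hamid ∩ Ugo ∩ Alice ∩ Farrukh ∩ Divya ∩ Callum ∩ Maria: ∅.
There is no time when everyone is free.
No common window exists, so the longest block is 0 minutes.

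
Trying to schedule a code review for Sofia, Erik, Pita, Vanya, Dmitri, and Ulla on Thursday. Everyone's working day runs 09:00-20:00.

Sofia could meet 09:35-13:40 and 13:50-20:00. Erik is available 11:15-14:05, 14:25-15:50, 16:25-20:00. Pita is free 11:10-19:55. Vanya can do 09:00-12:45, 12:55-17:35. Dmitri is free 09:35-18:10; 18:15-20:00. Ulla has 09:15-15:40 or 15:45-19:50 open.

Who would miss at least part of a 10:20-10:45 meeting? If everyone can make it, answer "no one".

Erik, Pita

Sofia: free for 10:20-10:45. Erik: not fully free for 10:20-10:45. Pita: not fully free for 10:20-10:45. Vanya: free for 10:20-10:45. Dmitri: free for 10:20-10:45. Ulla: free for 10:20-10:45.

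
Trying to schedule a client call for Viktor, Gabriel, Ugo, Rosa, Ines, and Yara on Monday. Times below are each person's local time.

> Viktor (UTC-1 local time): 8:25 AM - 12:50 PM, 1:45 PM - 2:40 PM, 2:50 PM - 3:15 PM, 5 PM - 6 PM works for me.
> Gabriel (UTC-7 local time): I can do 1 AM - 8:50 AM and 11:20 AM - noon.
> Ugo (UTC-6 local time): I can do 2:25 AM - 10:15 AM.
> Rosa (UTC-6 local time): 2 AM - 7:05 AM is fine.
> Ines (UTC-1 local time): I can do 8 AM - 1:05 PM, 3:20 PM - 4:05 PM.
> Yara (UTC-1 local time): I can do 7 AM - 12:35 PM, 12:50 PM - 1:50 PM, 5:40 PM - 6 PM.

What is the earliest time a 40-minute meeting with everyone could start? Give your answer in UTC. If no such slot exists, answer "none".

09:25

Viktor in UTC: 09:25-13:50, 14:45-15:40, 15:50-16:15, 18:00-19:00 (add 1h to convert from UTC-1).
Gabriel in UTC: 08:00-15:50, 18:20-19:00 (add 7h to convert from UTC-7).
Ugo in UTC: 08:25-16:15 (add 6h to convert from UTC-6).
Rosa in UTC: 08:00-13:05 (add 6h to convert from UTC-6).
Ines in UTC: 09:00-14:05, 16:20-17:05 (add 1h to convert from UTC-1).
Yara in UTC: 08:00-13:35, 13:50-14:50, 18:40-19:00 (add 1h to convert from UTC-1).
Viktor ∩ Gabriel: 09:25-13:50, 14:45-15:40, 18:20-19:00.
Viktor ∩ Gabriel ∩ Ugo: 09:25-13:50, 14:45-15:40.
Viktor ∩ Gabriel ∩ Ugo ∩ Rosa: 09:25-13:05.
Viktor ∩ Gabriel ∩ Ugo ∩ Rosa ∩ Ines: 09:25-13:05.
Viktor ∩ Gabriel ∩ Ugo ∩ Rosa ∩ Ines ∩ Yara: 09:25-13:05.
The first common window of at least 40 minutes is 09:25-13:05, so the earliest start is 09:25.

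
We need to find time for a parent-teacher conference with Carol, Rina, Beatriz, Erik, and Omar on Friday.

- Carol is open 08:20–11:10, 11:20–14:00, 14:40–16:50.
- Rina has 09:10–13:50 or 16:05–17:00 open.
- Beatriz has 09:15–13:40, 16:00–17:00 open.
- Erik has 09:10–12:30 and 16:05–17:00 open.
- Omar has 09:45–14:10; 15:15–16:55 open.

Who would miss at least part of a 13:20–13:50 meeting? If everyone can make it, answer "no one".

Beatriz, Erik

Carol: free for 13:20-13:50. Rina: free for 13:20-13:50. Beatriz: not fully free for 13:20-13:50. Erik: not fully free for 13:20-13:50. Omar: free for 13:20-13:50.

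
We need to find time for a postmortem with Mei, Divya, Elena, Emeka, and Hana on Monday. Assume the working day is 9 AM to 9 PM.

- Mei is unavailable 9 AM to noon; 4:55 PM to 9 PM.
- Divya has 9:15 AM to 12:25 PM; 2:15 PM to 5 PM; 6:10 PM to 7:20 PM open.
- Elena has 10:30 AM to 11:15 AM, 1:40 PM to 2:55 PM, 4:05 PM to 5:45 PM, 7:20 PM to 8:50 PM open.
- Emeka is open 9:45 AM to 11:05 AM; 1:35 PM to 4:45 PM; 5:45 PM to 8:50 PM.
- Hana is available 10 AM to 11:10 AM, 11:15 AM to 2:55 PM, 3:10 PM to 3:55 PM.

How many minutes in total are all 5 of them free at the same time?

Mei free: 12:00-16:55 (invert busy blocks within the working day).
Divya free: 09:15-12:25, 14:15-17:00, 18:10-19:20.
Elena free: 10:30-11:15, 13:40-14:55, 16:05-17:45, 19:20-20:50.
Emeka free: 09:45-11:05, 13:35-16:45, 17:45-20:50.
Hana free: 10:00-11:10, 11:15-14:55, 15:10-15:55.
Mei ∩ Divya: 12:00-12:25, 14:15-16:55.
Mei ∩ Divya ∩ Elena: 14:15-14:55, 16:05-16:55.
Mei ∩ Divya ∩ Elena ∩ Emeka: 14:15-14:55, 16:05-16:45.
Mei ∩ Divya ∩ Elena ∩ Emeka ∩ Hana: 14:15-14:55.
So the common availability across everyone is 14:15-14:55.
That's a single block of 40 minutes.

40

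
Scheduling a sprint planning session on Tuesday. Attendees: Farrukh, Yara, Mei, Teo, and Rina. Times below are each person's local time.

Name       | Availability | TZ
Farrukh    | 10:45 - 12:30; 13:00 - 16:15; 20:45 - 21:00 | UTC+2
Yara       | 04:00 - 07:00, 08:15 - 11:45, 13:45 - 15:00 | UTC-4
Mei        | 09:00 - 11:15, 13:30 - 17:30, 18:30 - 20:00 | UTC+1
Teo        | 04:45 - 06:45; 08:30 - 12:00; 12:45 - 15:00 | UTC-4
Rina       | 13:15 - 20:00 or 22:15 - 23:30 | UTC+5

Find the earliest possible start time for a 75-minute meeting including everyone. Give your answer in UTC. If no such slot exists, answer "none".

08:45

Farrukh in UTC: 08:45-10:30, 11:00-14:15, 18:45-19:00 (subtract 2h to convert from UTC+2).
Yara in UTC: 08:00-11:00, 12:15-15:45, 17:45-19:00 (add 4h to convert from UTC-4).
Mei in UTC: 08:00-10:15, 12:30-16:30, 17:30-19:00 (subtract 1h to convert from UTC+1).
Teo in UTC: 08:45-10:45, 12:30-16:00, 16:45-19:00 (add 4h to convert from UTC-4).
Rina in UTC: 08:15-15:00, 17:15-18:30 (subtract 5h to convert from UTC+5).
Farrukh ∩ Yara: 08:45-10:30, 12:15-14:15, 18:45-19:00.
Farrukh ∩ Yara ∩ Mei: 08:45-10:15, 12:30-14:15, 18:45-19:00.
Farrukh ∩ Yara ∩ Mei ∩ Teo: 08:45-10:15, 12:30-14:15, 18:45-19:00.
Farrukh ∩ Yara ∩ Mei ∩ Teo ∩ Rina: 08:45-10:15, 12:30-14:15.
The first common window of at least 75 minutes is 08:45-10:15, so the earliest start is 08:45.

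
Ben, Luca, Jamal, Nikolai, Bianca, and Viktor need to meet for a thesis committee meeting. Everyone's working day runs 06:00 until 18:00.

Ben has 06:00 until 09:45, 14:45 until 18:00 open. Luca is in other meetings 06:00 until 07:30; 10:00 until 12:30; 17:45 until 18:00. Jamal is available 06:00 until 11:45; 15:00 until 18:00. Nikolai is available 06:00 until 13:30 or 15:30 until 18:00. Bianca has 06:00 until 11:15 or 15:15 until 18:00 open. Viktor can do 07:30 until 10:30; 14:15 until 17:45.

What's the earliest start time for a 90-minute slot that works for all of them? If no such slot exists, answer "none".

Ben free: 06:00-09:45, 14:45-18:00.
Luca free: 07:30-10:00, 12:30-17:45 (invert busy blocks within the working day).
Jamal free: 06:00-11:45, 15:00-18:00.
Nikolai free: 06:00-13:30, 15:30-18:00.
Bianca free: 06:00-11:15, 15:15-18:00.
Viktor free: 07:30-10:30, 14:15-17:45.
Ben ∩ Luca: 07:30-09:45, 14:45-17:45.
Ben ∩ Luca ∩ Jamal: 07:30-09:45, 15:00-17:45.
Ben ∩ Luca ∩ Jamal ∩ Nikolai: 07:30-09:45, 15:30-17:45.
Ben ∩ Luca ∩ Jamal ∩ Nikolai ∩ Bianca: 07:30-09:45, 15:30-17:45.
Ben ∩ Luca ∩ Jamal ∩ Nikolai ∩ Bianca ∩ Viktor: 07:30-09:45, 15:30-17:45.
So the common availability across everyone is 07:30-09:45, 15:30-17:45.
The first common window of at least 90 minutes is 07:30-09:45, so the earliest start is 07:30.

07:30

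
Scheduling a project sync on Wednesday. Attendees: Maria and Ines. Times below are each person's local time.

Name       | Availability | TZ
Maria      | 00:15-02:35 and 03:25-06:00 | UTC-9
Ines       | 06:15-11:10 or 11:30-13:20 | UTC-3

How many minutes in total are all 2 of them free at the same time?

Maria in UTC: 09:15-11:35, 12:25-15:00 (add 9h to convert from UTC-9).
Ines in UTC: 09:15-14:10, 14:30-16:20 (add 3h to convert from UTC-3).
Maria ∩ Ines: 09:15-11:35, 12:25-14:10, 14:30-15:00.
Those are the intersection windows.
Summing the common windows: 140 + 105 + 30 = 275 minutes.

275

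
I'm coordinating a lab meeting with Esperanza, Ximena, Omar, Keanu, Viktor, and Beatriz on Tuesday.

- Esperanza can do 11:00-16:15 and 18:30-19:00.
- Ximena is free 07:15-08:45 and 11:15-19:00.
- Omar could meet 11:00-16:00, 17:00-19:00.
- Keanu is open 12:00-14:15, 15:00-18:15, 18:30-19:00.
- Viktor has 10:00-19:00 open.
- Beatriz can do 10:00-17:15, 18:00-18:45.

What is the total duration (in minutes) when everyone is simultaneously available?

Esperanza ∩ Ximena: 11:15-16:15, 18:30-19:00.
Esperanza ∩ Ximena ∩ Omar: 11:15-16:00, 18:30-19:00.
Esperanza ∩ Ximena ∩ Omar ∩ Keanu: 12:00-14:15, 15:00-16:00, 18:30-19:00.
Esperanza ∩ Ximena ∩ Omar ∩ Keanu ∩ Viktor: 12:00-14:15, 15:00-16:00, 18:30-19:00.
Esperanza ∩ Ximena ∩ Omar ∩ Keanu ∩ Viktor ∩ Beatriz: 12:00-14:15, 15:00-16:00, 18:30-18:45.
Summing the common windows: 135 + 60 + 15 = 210 minutes.

210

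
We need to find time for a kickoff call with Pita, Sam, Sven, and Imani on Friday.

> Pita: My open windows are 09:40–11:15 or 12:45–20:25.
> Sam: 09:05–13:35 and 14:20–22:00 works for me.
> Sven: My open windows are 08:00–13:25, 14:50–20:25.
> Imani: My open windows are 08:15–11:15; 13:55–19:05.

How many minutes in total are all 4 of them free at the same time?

350

Pita ∩ Sam: 09:40-11:15, 12:45-13:35, 14:20-20:25.
Pita ∩ Sam ∩ Sven: 09:40-11:15, 12:45-13:25, 14:50-20:25.
Pita ∩ Sam ∩ Sven ∩ Imani: 09:40-11:15, 14:50-19:05.
Summing the common windows: 95 + 255 = 350 minutes.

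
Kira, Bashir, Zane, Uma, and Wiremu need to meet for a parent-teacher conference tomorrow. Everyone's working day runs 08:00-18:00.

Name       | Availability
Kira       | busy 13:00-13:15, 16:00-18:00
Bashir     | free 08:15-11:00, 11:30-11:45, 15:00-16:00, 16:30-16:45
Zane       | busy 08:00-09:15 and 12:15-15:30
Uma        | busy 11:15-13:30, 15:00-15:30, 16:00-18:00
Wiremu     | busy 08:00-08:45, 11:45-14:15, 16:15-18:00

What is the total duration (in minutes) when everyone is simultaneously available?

135

Kira free: 08:00-13:00, 13:15-16:00 (invert busy blocks within the working day).
Bashir free: 08:15-11:00, 11:30-11:45, 15:00-16:00, 16:30-16:45.
Zane free: 09:15-12:15, 15:30-18:00 (invert busy blocks within the working day).
Uma free: 08:00-11:15, 13:30-15:00, 15:30-16:00 (invert busy blocks within the working day).
Wiremu free: 08:45-11:45, 14:15-16:15 (invert busy blocks within the working day).
Kira ∩ Bashir: 08:15-11:00, 11:30-11:45, 15:00-16:00.
Kira ∩ Bashir ∩ Zane: 09:15-11:00, 11:30-11:45, 15:30-16:00.
Kira ∩ Bashir ∩ Zane ∩ Uma: 09:15-11:00, 15:30-16:00.
Kira ∩ Bashir ∩ Zane ∩ Uma ∩ Wiremu: 09:15-11:00, 15:30-16:00.
Summing the common windows: 105 + 30 = 135 minutes.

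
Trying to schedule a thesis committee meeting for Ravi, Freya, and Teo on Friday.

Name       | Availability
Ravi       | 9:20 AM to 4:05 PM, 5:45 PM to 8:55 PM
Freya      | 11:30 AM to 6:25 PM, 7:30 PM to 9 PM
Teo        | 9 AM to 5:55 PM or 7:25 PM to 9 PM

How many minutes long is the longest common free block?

275

Ravi ∩ Freya: 11:30-16:05, 17:45-18:25, 19:30-20:55.
Ravi ∩ Freya ∩ Teo: 11:30-16:05, 17:45-17:55, 19:30-20:55.
The longest is 11:30-16:05 at 275 minutes.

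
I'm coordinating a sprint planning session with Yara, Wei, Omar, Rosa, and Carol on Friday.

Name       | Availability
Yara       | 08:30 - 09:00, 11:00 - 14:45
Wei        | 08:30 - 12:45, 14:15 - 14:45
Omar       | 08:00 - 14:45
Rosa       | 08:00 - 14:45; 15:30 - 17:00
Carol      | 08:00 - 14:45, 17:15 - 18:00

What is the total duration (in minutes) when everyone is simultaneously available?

165

Yara ∩ Wei: 08:30-09:00, 11:00-12:45, 14:15-14:45.
Yara ∩ Wei ∩ Omar: 08:30-09:00, 11:00-12:45, 14:15-14:45.
Yara ∩ Wei ∩ Omar ∩ Rosa: 08:30-09:00, 11:00-12:45, 14:15-14:45.
Yara ∩ Wei ∩ Omar ∩ Rosa ∩ Carol: 08:30-09:00, 11:00-12:45, 14:15-14:45.
Summing the common windows: 30 + 105 + 30 = 165 minutes.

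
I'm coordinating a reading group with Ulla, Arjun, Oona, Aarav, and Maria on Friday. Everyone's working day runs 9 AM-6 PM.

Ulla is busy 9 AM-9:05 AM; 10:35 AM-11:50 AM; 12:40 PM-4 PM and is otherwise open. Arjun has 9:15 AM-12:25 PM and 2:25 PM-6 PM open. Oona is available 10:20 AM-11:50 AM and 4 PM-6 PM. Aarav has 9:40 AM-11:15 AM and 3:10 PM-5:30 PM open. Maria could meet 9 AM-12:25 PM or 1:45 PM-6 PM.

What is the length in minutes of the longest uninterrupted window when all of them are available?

90

Ulla free: 09:05-10:35, 11:50-12:40, 16:00-18:00 (invert busy blocks within the working day).
Arjun free: 09:15-12:25, 14:25-18:00.
Oona free: 10:20-11:50, 16:00-18:00.
Aarav free: 09:40-11:15, 15:10-17:30.
Maria free: 09:00-12:25, 13:45-18:00.
Ulla ∩ Arjun: 09:15-10:35, 11:50-12:25, 16:00-18:00.
Ulla ∩ Arjun ∩ Oona: 10:20-10:35, 16:00-18:00.
Ulla ∩ Arjun ∩ Oona ∩ Aarav: 10:20-10:35, 16:00-17:30.
Ulla ∩ Arjun ∩ Oona ∩ Aarav ∩ Maria: 10:20-10:35, 16:00-17:30.
The longest is 16:00-17:30 at 90 minutes.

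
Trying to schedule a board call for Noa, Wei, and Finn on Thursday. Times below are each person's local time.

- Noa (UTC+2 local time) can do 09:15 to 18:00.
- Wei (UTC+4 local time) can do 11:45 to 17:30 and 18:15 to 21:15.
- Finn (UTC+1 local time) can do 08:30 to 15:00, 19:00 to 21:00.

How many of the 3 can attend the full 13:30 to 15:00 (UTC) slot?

1

Noa in UTC: 07:15-16:00 (subtract 2h to convert from UTC+2).
Wei in UTC: 07:45-13:30, 14:15-17:15 (subtract 4h to convert from UTC+4).
Finn in UTC: 07:30-14:00, 18:00-20:00 (subtract 1h to convert from UTC+1).
Noa can make the full 13:30-15:00 slot — that's 1.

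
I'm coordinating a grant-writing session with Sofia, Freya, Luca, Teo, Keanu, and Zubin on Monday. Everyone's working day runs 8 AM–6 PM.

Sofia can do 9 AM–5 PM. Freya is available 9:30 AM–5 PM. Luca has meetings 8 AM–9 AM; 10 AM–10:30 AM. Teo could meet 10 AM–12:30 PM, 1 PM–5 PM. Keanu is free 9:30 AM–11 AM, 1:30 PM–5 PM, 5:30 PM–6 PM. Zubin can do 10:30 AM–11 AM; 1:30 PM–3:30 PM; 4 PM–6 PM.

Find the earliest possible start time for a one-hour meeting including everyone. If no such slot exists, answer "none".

13:30

Sofia free: 09:00-17:00.
Freya free: 09:30-17:00.
Luca free: 09:00-10:00, 10:30-18:00 (invert busy blocks within the working day).
Teo free: 10:00-12:30, 13:00-17:00.
Keanu free: 09:30-11:00, 13:30-17:00, 17:30-18:00.
Zubin free: 10:30-11:00, 13:30-15:30, 16:00-18:00.
Sofia ∩ Freya: 09:30-17:00.
Sofia ∩ Freya ∩ Luca: 09:30-10:00, 10:30-17:00.
Sofia ∩ Freya ∩ Luca ∩ Teo: 10:30-12:30, 13:00-17:00.
Sofia ∩ Freya ∩ Luca ∩ Teo ∩ Keanu: 10:30-11:00, 13:30-17:00.
Sofia ∩ Freya ∩ Luca ∩ Teo ∩ Keanu ∩ Zubin: 10:30-11:00, 13:30-15:30, 16:00-17:00.
The first common window of at least 60 minutes is 13:30-15:30, so the earliest start is 13:30.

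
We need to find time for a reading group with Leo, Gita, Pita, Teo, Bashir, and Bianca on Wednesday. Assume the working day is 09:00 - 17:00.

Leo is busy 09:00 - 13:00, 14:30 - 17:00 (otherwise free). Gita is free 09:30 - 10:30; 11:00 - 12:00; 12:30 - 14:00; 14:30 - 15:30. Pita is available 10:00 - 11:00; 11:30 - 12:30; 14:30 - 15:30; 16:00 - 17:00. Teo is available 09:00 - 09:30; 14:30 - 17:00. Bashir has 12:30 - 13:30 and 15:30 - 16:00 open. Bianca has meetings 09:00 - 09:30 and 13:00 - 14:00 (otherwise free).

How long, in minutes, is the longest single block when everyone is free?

Leo free: 13:00-14:30 (invert busy blocks within the working day).
Gita free: 09:30-10:30, 11:00-12:00, 12:30-14:00, 14:30-15:30.
Pita free: 10:00-11:00, 11:30-12:30, 14:30-15:30, 16:00-17:00.
Teo free: 09:00-09:30, 14:30-17:00.
Bashir free: 12:30-13:30, 15:30-16:00.
Bianca free: 09:30-13:00, 14:00-17:00 (invert busy blocks within the working day).
Leo ∩ Gita: 13:00-14:00.
Leo ∩ Gita ∩ Pita: ∅.
Leo ∩ Gita ∩ Pita ∩ Teo: ∅.
Leo ∩ Gita ∩ Pita ∩ Teo ∩ Bashir: ∅.
Leo ∩ Gita ∩ Pita ∩ Teo ∩ Bashir ∩ Bianca: ∅.
There is no time when everyone is free.
No common window exists, so the longest block is 0 minutes.

0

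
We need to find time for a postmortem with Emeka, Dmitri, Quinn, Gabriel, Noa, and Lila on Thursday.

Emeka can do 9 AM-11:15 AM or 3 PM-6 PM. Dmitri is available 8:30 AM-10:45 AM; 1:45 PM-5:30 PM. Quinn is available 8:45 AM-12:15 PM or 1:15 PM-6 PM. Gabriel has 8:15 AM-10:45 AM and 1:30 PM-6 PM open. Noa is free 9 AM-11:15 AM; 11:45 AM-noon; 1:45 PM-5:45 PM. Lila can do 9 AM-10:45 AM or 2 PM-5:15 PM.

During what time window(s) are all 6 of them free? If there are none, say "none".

Emeka ∩ Dmitri: 09:00-10:45, 15:00-17:30.
Emeka ∩ Dmitri ∩ Quinn: 09:00-10:45, 15:00-17:30.
Emeka ∩ Dmitri ∩ Quinn ∩ Gabriel: 09:00-10:45, 15:00-17:30.
Emeka ∩ Dmitri ∩ Quinn ∩ Gabriel ∩ Noa: 09:00-10:45, 15:00-17:30.
Emeka ∩ Dmitri ∩ Quinn ∩ Gabriel ∩ Noa ∩ Lila: 09:00-10:45, 15:00-17:15.
Those are the intersection windows.

09:00-10:45, 15:00-17:15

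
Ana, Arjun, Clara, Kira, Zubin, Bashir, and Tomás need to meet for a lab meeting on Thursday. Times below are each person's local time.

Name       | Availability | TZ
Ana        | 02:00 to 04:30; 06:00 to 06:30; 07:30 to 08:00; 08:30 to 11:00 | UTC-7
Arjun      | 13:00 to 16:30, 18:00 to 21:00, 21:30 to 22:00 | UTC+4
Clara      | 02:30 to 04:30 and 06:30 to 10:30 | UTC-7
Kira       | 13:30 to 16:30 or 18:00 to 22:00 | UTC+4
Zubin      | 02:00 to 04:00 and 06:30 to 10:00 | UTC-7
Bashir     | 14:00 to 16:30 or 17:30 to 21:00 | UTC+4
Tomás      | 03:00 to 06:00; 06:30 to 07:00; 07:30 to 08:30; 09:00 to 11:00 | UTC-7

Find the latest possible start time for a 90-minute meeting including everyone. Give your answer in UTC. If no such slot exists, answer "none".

Ana in UTC: 09:00-11:30, 13:00-13:30, 14:30-15:00, 15:30-18:00 (add 7h to convert from UTC-7).
Arjun in UTC: 09:00-12:30, 14:00-17:00, 17:30-18:00 (subtract 4h to convert from UTC+4).
Clara in UTC: 09:30-11:30, 13:30-17:30 (add 7h to convert from UTC-7).
Kira in UTC: 09:30-12:30, 14:00-18:00 (subtract 4h to convert from UTC+4).
Zubin in UTC: 09:00-11:00, 13:30-17:00 (add 7h to convert from UTC-7).
Bashir in UTC: 10:00-12:30, 13:30-17:00 (subtract 4h to convert from UTC+4).
Tomás in UTC: 10:00-13:00, 13:30-14:00, 14:30-15:30, 16:00-18:00 (add 7h to convert from UTC-7).
Ana ∩ Arjun: 09:00-11:30, 14:30-15:00, 15:30-17:00, 17:30-18:00.
Ana ∩ Arjun ∩ Clara: 09:30-11:30, 14:30-15:00, 15:30-17:00.
Ana ∩ Arjun ∩ Clara ∩ Kira: 09:30-11:30, 14:30-15:00, 15:30-17:00.
Ana ∩ Arjun ∩ Clara ∩ Kira ∩ Zubin: 09:30-11:00, 14:30-15:00, 15:30-17:00.
Ana ∩ Arjun ∩ Clara ∩ Kira ∩ Zubin ∩ Bashir: 10:00-11:00, 14:30-15:00, 15:30-17:00.
Ana ∩ Arjun ∩ Clara ∩ Kira ∩ Zubin ∩ Bashir ∩ Tomás: 10:00-11:00, 14:30-15:00, 16:00-17:00.
So the common availability across everyone is 10:00-11:00, 14:30-15:00, 16:00-17:00.
No common window is at least 90 minutes long.

none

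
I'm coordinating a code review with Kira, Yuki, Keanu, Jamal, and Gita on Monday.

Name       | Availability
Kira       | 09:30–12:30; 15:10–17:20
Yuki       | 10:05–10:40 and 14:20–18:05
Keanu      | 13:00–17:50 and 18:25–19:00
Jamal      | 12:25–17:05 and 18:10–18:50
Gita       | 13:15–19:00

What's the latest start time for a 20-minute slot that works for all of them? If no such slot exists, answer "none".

Kira ∩ Yuki: 10:05-10:40, 15:10-17:20.
Kira ∩ Yuki ∩ Keanu: 15:10-17:20.
Kira ∩ Yuki ∩ Keanu ∩ Jamal: 15:10-17:05.
Kira ∩ Yuki ∩ Keanu ∩ Jamal ∩ Gita: 15:10-17:05.
So the common availability across everyone is 15:10-17:05.
The last common window of at least 20 minutes is 15:10-17:05; a 20-minute meeting can start as late as 16:45 and still end by 17:05.

16:45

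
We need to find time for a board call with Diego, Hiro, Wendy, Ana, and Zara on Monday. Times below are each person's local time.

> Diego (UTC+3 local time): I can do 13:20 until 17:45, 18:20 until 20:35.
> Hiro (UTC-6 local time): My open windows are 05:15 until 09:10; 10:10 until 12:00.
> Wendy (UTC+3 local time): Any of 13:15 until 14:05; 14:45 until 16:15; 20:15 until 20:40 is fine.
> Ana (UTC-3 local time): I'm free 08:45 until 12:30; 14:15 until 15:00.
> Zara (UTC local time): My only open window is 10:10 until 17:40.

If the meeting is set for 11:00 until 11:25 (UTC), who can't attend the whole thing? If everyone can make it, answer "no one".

Ana, Hiro, Wendy

Diego in UTC: 10:20-14:45, 15:20-17:35 (subtract 3h to convert from UTC+3).
Hiro in UTC: 11:15-15:10, 16:10-18:00 (add 6h to convert from UTC-6).
Wendy in UTC: 10:15-11:05, 11:45-13:15, 17:15-17:40 (subtract 3h to convert from UTC+3).
Ana in UTC: 11:45-15:30, 17:15-18:00 (add 3h to convert from UTC-3).
Zara in UTC: 10:10-17:40.
Diego: free for 11:00-11:25. Hiro: not fully free for 11:00-11:25. Wendy: not fully free for 11:00-11:25. Ana: not fully free for 11:00-11:25. Zara: free for 11:00-11:25.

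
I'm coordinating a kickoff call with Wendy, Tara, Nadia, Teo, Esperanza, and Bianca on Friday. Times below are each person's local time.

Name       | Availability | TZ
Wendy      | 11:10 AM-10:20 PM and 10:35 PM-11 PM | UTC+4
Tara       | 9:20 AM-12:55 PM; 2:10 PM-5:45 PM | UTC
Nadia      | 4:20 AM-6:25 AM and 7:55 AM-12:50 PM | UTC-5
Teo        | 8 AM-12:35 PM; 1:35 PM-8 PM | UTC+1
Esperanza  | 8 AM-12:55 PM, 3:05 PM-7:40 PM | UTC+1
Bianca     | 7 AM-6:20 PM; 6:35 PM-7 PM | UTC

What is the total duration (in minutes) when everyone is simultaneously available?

Wendy in UTC: 07:10-18:20, 18:35-19:00 (subtract 4h to convert from UTC+4).
Tara in UTC: 09:20-12:55, 14:10-17:45.
Nadia in UTC: 09:20-11:25, 12:55-17:50 (add 5h to convert from UTC-5).
Teo in UTC: 07:00-11:35, 12:35-19:00 (subtract 1h to convert from UTC+1).
Esperanza in UTC: 07:00-11:55, 14:05-18:40 (subtract 1h to convert from UTC+1).
Bianca in UTC: 07:00-18:20, 18:35-19:00.
Wendy ∩ Tara: 09:20-12:55, 14:10-17:45.
Wendy ∩ Tara ∩ Nadia: 09:20-11:25, 14:10-17:45.
Wendy ∩ Tara ∩ Nadia ∩ Teo: 09:20-11:25, 14:10-17:45.
Wendy ∩ Tara ∩ Nadia ∩ Teo ∩ Esperanza: 09:20-11:25, 14:10-17:45.
Wendy ∩ Tara ∩ Nadia ∩ Teo ∩ Esperanza ∩ Bianca: 09:20-11:25, 14:10-17:45.
So the common availability across everyone is 09:20-11:25, 14:10-17:45.
Summing the common windows: 125 + 215 = 340 minutes.

340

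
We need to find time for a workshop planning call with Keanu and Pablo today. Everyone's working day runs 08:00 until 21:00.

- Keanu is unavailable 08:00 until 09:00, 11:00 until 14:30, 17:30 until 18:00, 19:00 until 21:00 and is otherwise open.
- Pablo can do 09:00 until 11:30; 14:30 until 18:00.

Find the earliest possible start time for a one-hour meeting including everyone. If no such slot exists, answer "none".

09:00

Keanu free: 09:00-11:00, 14:30-17:30, 18:00-19:00 (invert busy blocks within the working day).
Pablo free: 09:00-11:30, 14:30-18:00.
Keanu ∩ Pablo: 09:00-11:00, 14:30-17:30.
The first common window of at least 60 minutes is 09:00-11:00, so the earliest start is 09:00.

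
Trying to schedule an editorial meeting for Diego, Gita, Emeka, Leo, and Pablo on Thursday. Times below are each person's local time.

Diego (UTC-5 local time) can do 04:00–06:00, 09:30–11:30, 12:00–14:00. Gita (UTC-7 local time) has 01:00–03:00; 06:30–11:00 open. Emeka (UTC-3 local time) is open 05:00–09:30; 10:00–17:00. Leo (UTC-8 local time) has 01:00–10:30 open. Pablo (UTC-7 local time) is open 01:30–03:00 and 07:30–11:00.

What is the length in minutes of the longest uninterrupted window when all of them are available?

120

Diego in UTC: 09:00-11:00, 14:30-16:30, 17:00-19:00 (add 5h to convert from UTC-5).
Gita in UTC: 08:00-10:00, 13:30-18:00 (add 7h to convert from UTC-7).
Emeka in UTC: 08:00-12:30, 13:00-20:00 (add 3h to convert from UTC-3).
Leo in UTC: 09:00-18:30 (add 8h to convert from UTC-8).
Pablo in UTC: 08:30-10:00, 14:30-18:00 (add 7h to convert from UTC-7).
Diego ∩ Gita: 09:00-10:00, 14:30-16:30, 17:00-18:00.
Diego ∩ Gita ∩ Emeka: 09:00-10:00, 14:30-16:30, 17:00-18:00.
Diego ∩ Gita ∩ Emeka ∩ Leo: 09:00-10:00, 14:30-16:30, 17:00-18:00.
Diego ∩ Gita ∩ Emeka ∩ Leo ∩ Pablo: 09:00-10:00, 14:30-16:30, 17:00-18:00.
The longest is 14:30-16:30 at 120 minutes.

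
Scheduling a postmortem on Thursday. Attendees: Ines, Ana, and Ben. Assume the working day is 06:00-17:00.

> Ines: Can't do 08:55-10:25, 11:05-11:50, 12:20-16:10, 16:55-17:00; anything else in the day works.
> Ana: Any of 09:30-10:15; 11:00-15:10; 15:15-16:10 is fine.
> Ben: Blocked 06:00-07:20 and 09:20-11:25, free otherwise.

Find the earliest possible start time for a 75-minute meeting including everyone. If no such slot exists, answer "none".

Ines free: 06:00-08:55, 10:25-11:05, 11:50-12:20, 16:10-16:55 (invert busy blocks within the working day).
Ana free: 09:30-10:15, 11:00-15:10, 15:15-16:10.
Ben free: 07:20-09:20, 11:25-17:00 (invert busy blocks within the working day).
Ines ∩ Ana: 11:00-11:05, 11:50-12:20.
Ines ∩ Ana ∩ Ben: 11:50-12:20.
So the common availability across everyone is 11:50-12:20.
No common window is at least 75 minutes long.

none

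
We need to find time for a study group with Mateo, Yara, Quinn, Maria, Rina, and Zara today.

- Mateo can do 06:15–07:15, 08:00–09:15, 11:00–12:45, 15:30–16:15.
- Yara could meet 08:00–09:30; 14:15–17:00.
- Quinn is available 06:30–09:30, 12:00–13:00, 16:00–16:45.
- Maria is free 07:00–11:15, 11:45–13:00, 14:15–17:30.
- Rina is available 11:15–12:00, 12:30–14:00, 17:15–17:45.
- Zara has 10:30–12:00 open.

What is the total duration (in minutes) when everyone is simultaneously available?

0

Mateo ∩ Yara: 08:00-09:15, 15:30-16:15.
Mateo ∩ Yara ∩ Quinn: 08:00-09:15, 16:00-16:15.
Mateo ∩ Yara ∩ Quinn ∩ Maria: 08:00-09:15, 16:00-16:15.
Mateo ∩ Yara ∩ Quinn ∩ Maria ∩ Rina: ∅.
Mateo ∩ Yara ∩ Quinn ∩ Maria ∩ Rina ∩ Zara: ∅.
There is no time when everyone is free.
There is no common window, so the total is 0 minutes.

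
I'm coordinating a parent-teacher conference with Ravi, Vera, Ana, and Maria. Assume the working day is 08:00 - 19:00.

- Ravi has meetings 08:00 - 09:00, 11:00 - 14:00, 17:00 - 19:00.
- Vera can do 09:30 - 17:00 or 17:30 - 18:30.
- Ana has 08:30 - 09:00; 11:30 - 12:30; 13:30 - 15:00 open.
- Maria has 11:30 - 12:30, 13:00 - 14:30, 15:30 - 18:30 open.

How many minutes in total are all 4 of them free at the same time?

Ravi free: 09:00-11:00, 14:00-17:00 (invert busy blocks within the working day).
Vera free: 09:30-17:00, 17:30-18:30.
Ana free: 08:30-09:00, 11:30-12:30, 13:30-15:00.
Maria free: 11:30-12:30, 13:00-14:30, 15:30-18:30.
Ravi ∩ Vera: 09:30-11:00, 14:00-17:00.
Ravi ∩ Vera ∩ Ana: 14:00-15:00.
Ravi ∩ Vera ∩ Ana ∩ Maria: 14:00-14:30.
That's a single block of 30 minutes.

30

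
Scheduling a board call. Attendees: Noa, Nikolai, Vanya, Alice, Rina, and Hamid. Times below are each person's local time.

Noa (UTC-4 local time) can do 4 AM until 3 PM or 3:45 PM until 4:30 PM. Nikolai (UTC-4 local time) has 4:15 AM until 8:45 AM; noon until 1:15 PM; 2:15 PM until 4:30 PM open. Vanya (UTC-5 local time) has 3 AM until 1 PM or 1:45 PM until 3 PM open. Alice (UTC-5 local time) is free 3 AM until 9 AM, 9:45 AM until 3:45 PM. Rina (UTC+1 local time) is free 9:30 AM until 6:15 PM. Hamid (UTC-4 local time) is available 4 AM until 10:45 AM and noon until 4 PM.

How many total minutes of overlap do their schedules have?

330

Noa in UTC: 08:00-19:00, 19:45-20:30 (add 4h to convert from UTC-4).
Nikolai in UTC: 08:15-12:45, 16:00-17:15, 18:15-20:30 (add 4h to convert from UTC-4).
Vanya in UTC: 08:00-18:00, 18:45-20:00 (add 5h to convert from UTC-5).
Alice in UTC: 08:00-14:00, 14:45-20:45 (add 5h to convert from UTC-5).
Rina in UTC: 08:30-17:15 (subtract 1h to convert from UTC+1).
Hamid in UTC: 08:00-14:45, 16:00-20:00 (add 4h to convert from UTC-4).
Noa ∩ Nikolai: 08:15-12:45, 16:00-17:15, 18:15-19:00, 19:45-20:30.
Noa ∩ Nikolai ∩ Vanya: 08:15-12:45, 16:00-17:15, 18:45-19:00, 19:45-20:00.
Noa ∩ Nikolai ∩ Vanya ∩ Alice: 08:15-12:45, 16:00-17:15, 18:45-19:00, 19:45-20:00.
Noa ∩ Nikolai ∩ Vanya ∩ Alice ∩ Rina: 08:30-12:45, 16:00-17:15.
Noa ∩ Nikolai ∩ Vanya ∩ Alice ∩ Rina ∩ Hamid: 08:30-12:45, 16:00-17:15.
Summing the common windows: 255 + 75 = 330 minutes.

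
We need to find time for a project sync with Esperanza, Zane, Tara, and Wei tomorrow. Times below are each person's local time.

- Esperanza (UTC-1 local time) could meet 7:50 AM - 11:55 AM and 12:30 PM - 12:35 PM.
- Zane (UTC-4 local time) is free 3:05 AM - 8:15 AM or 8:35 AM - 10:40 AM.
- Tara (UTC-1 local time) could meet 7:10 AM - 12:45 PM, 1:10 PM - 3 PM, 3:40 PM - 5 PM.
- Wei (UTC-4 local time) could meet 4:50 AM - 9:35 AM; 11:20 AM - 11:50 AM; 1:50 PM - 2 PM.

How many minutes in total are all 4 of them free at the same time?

Esperanza in UTC: 08:50-12:55, 13:30-13:35 (add 1h to convert from UTC-1).
Zane in UTC: 07:05-12:15, 12:35-14:40 (add 4h to convert from UTC-4).
Tara in UTC: 08:10-13:45, 14:10-16:00, 16:40-18:00 (add 1h to convert from UTC-1).
Wei in UTC: 08:50-13:35, 15:20-15:50, 17:50-18:00 (add 4h to convert from UTC-4).
Esperanza ∩ Zane: 08:50-12:15, 12:35-12:55, 13:30-13:35.
Esperanza ∩ Zane ∩ Tara: 08:50-12:15, 12:35-12:55, 13:30-13:35.
Esperanza ∩ Zane ∩ Tara ∩ Wei: 08:50-12:15, 12:35-12:55, 13:30-13:35.
So the common availability across everyone is 08:50-12:15, 12:35-12:55, 13:30-13:35.
Summing the common windows: 205 + 20 + 5 = 230 minutes.

230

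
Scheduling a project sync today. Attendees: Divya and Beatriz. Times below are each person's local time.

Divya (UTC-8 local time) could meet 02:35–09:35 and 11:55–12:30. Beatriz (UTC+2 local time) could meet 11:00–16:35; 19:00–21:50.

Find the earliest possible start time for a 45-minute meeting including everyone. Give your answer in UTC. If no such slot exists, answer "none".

10:35

Divya in UTC: 10:35-17:35, 19:55-20:30 (add 8h to convert from UTC-8).
Beatriz in UTC: 09:00-14:35, 17:00-19:50 (subtract 2h to convert from UTC+2).
Divya ∩ Beatriz: 10:35-14:35, 17:00-17:35.
The first common window of at least 45 minutes is 10:35-14:35, so the earliest start is 10:35.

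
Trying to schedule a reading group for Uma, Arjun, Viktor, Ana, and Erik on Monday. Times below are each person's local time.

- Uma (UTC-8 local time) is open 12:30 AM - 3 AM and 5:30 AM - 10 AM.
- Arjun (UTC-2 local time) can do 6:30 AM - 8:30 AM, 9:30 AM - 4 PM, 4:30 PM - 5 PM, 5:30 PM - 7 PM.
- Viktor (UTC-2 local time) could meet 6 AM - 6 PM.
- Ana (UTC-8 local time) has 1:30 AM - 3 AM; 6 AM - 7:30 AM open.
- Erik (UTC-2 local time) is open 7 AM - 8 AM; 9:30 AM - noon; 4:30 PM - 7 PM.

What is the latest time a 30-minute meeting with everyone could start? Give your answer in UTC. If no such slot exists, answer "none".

09:30

Uma in UTC: 08:30-11:00, 13:30-18:00 (add 8h to convert from UTC-8).
Arjun in UTC: 08:30-10:30, 11:30-18:00, 18:30-19:00, 19:30-21:00 (add 2h to convert from UTC-2).
Viktor in UTC: 08:00-20:00 (add 2h to convert from UTC-2).
Ana in UTC: 09:30-11:00, 14:00-15:30 (add 8h to convert from UTC-8).
Erik in UTC: 09:00-10:00, 11:30-14:00, 18:30-21:00 (add 2h to convert from UTC-2).
Uma ∩ Arjun: 08:30-10:30, 13:30-18:00.
Uma ∩ Arjun ∩ Viktor: 08:30-10:30, 13:30-18:00.
Uma ∩ Arjun ∩ Viktor ∩ Ana: 09:30-10:30, 14:00-15:30.
Uma ∩ Arjun ∩ Viktor ∩ Ana ∩ Erik: 09:30-10:00.
So the common availability across everyone is 09:30-10:00.
The last common window of at least 30 minutes is 09:30-10:00; a 30-minute meeting can start as late as 09:30 and still end by 10:00.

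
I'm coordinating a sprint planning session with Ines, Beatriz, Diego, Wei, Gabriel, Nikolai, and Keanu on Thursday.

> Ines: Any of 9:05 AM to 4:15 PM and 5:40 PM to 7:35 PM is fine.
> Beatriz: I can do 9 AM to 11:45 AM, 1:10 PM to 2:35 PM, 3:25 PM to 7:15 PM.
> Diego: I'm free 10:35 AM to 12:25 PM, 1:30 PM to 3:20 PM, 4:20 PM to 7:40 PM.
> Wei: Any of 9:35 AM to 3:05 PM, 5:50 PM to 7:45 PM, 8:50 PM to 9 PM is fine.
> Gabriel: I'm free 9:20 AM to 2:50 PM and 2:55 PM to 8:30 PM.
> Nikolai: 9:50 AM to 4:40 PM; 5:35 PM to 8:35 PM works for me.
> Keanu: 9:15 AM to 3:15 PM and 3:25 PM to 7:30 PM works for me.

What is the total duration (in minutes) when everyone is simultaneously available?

220

Ines ∩ Beatriz: 09:05-11:45, 13:10-14:35, 15:25-16:15, 17:40-19:15.
Ines ∩ Beatriz ∩ Diego: 10:35-11:45, 13:30-14:35, 17:40-19:15.
Ines ∩ Beatriz ∩ Diego ∩ Wei: 10:35-11:45, 13:30-14:35, 17:50-19:15.
Ines ∩ Beatriz ∩ Diego ∩ Wei ∩ Gabriel: 10:35-11:45, 13:30-14:35, 17:50-19:15.
Ines ∩ Beatriz ∩ Diego ∩ Wei ∩ Gabriel ∩ Nikolai: 10:35-11:45, 13:30-14:35, 17:50-19:15.
Ines ∩ Beatriz ∩ Diego ∩ Wei ∩ Gabriel ∩ Nikolai ∩ Keanu: 10:35-11:45, 13:30-14:35, 17:50-19:15.
Summing the common windows: 70 + 65 + 85 = 220 minutes.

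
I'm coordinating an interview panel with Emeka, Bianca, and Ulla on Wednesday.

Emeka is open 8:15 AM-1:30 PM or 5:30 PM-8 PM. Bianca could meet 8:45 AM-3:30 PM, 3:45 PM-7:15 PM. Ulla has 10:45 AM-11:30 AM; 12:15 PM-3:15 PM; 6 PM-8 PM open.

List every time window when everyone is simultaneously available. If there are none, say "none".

Emeka ∩ Bianca: 08:45-13:30, 17:30-19:15.
Emeka ∩ Bianca ∩ Ulla: 10:45-11:30, 12:15-13:30, 18:00-19:15.

10:45-11:30, 12:15-13:30, 18:00-19:15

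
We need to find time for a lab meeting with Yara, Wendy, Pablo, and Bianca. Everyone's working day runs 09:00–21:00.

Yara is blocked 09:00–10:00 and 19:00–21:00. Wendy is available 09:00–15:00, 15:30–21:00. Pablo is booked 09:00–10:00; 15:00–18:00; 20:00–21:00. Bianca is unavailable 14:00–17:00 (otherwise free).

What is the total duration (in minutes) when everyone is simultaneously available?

Yara free: 10:00-19:00 (invert busy blocks within the working day).
Wendy free: 09:00-15:00, 15:30-21:00.
Pablo free: 10:00-15:00, 18:00-20:00 (invert busy blocks within the working day).
Bianca free: 09:00-14:00, 17:00-21:00 (invert busy blocks within the working day).
Yara ∩ Wendy: 10:00-15:00, 15:30-19:00.
Yara ∩ Wendy ∩ Pablo: 10:00-15:00, 18:00-19:00.
Yara ∩ Wendy ∩ Pablo ∩ Bianca: 10:00-14:00, 18:00-19:00.
Summing the common windows: 240 + 60 = 300 minutes.

300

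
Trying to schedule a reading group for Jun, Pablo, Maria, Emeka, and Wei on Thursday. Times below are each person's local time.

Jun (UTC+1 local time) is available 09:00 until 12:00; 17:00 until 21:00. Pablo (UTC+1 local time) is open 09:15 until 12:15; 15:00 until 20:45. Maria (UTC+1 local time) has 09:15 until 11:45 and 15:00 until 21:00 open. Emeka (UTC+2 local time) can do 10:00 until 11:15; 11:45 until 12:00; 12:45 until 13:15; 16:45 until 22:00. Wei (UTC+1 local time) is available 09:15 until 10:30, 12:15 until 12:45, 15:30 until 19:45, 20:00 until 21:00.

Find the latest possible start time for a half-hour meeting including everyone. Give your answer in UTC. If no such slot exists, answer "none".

19:15

Jun in UTC: 08:00-11:00, 16:00-20:00 (subtract 1h to convert from UTC+1).
Pablo in UTC: 08:15-11:15, 14:00-19:45 (subtract 1h to convert from UTC+1).
Maria in UTC: 08:15-10:45, 14:00-20:00 (subtract 1h to convert from UTC+1).
Emeka in UTC: 08:00-09:15, 09:45-10:00, 10:45-11:15, 14:45-20:00 (subtract 2h to convert from UTC+2).
Wei in UTC: 08:15-09:30, 11:15-11:45, 14:30-18:45, 19:00-20:00 (subtract 1h to convert from UTC+1).
Jun ∩ Pablo: 08:15-11:00, 16:00-19:45.
Jun ∩ Pablo ∩ Maria: 08:15-10:45, 16:00-19:45.
Jun ∩ Pablo ∩ Maria ∩ Emeka: 08:15-09:15, 09:45-10:00, 16:00-19:45.
Jun ∩ Pablo ∩ Maria ∩ Emeka ∩ Wei: 08:15-09:15, 16:00-18:45, 19:00-19:45.
Those are the intersection windows.
The last common window of at least 30 minutes is 19:00-19:45; a 30-minute meeting can start as late as 19:15 and still end by 19:45.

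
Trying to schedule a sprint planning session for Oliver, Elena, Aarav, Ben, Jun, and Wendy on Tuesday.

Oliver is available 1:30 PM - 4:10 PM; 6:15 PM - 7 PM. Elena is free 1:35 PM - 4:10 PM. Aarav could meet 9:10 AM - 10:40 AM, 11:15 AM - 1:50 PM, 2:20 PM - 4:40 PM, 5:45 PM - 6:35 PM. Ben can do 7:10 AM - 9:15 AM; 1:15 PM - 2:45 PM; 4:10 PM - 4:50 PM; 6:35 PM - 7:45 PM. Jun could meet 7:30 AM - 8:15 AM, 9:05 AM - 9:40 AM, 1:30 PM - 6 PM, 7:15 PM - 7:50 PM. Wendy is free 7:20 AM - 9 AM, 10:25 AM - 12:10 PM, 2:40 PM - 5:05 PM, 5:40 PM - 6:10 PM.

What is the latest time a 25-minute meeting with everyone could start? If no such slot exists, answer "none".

Oliver ∩ Elena: 13:35-16:10.
Oliver ∩ Elena ∩ Aarav: 13:35-13:50, 14:20-16:10.
Oliver ∩ Elena ∩ Aarav ∩ Ben: 13:35-13:50, 14:20-14:45.
Oliver ∩ Elena ∩ Aarav ∩ Ben ∩ Jun: 13:35-13:50, 14:20-14:45.
Oliver ∩ Elena ∩ Aarav ∩ Ben ∩ Jun ∩ Wendy: 14:40-14:45.
No common window is at least 25 minutes long.

none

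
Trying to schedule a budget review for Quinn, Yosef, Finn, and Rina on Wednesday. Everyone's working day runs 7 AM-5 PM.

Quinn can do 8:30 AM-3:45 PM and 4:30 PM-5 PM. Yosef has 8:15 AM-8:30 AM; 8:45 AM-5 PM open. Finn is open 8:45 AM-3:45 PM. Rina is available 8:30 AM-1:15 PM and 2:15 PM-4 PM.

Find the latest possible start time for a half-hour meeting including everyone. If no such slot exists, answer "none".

15:15

Quinn ∩ Yosef: 08:45-15:45, 16:30-17:00.
Quinn ∩ Yosef ∩ Finn: 08:45-15:45.
Quinn ∩ Yosef ∩ Finn ∩ Rina: 08:45-13:15, 14:15-15:45.
The last common window of at least 30 minutes is 14:15-15:45; a 30-minute meeting can start as late as 15:15 and still end by 15:45.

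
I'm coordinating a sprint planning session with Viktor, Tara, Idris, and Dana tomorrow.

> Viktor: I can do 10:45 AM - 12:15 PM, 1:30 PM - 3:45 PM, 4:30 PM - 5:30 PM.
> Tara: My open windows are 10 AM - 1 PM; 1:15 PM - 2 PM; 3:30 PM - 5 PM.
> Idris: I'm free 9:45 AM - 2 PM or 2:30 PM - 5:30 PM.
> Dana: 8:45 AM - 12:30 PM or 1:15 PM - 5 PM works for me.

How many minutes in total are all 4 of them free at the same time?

165

Viktor ∩ Tara: 10:45-12:15, 13:30-14:00, 15:30-15:45, 16:30-17:00.
Viktor ∩ Tara ∩ Idris: 10:45-12:15, 13:30-14:00, 15:30-15:45, 16:30-17:00.
Viktor ∩ Tara ∩ Idris ∩ Dana: 10:45-12:15, 13:30-14:00, 15:30-15:45, 16:30-17:00.
Summing the common windows: 90 + 30 + 15 + 30 = 165 minutes.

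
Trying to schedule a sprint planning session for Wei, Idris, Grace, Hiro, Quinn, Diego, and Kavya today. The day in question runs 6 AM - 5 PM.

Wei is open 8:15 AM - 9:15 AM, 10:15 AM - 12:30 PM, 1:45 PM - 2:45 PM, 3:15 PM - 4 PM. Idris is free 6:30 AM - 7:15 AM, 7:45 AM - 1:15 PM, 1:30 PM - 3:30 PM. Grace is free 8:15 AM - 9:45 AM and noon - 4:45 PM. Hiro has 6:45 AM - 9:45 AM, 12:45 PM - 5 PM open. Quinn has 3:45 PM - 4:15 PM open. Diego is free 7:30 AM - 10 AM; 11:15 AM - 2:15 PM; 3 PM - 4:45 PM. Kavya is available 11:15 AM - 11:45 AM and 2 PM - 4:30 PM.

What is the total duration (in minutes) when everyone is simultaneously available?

Wei ∩ Idris: 08:15-09:15, 10:15-12:30, 13:45-14:45, 15:15-15:30.
Wei ∩ Idris ∩ Grace: 08:15-09:15, 12:00-12:30, 13:45-14:45, 15:15-15:30.
Wei ∩ Idris ∩ Grace ∩ Hiro: 08:15-09:15, 13:45-14:45, 15:15-15:30.
Wei ∩ Idris ∩ Grace ∩ Hiro ∩ Quinn: ∅.
Wei ∩ Idris ∩ Grace ∩ Hiro ∩ Quinn ∩ Diego: ∅.
Wei ∩ Idris ∩ Grace ∩ Hiro ∩ Quinn ∩ Diego ∩ Kavya: ∅.
There is no time when everyone is free.
There is no common window, so the total is 0 minutes.

0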